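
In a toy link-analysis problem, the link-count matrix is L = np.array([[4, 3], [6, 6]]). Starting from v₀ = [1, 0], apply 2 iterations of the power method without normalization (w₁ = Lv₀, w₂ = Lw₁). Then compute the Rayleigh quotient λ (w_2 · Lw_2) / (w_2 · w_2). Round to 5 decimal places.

w1 = Lv₀ = (4·1 + 3·0; 6·1 + 6·0) = (4, 6)
w2 = Lw1 = (4·4 + 3·6; 6·4 + 6·6) = (34, 60)
Lw2 = (316, 564)
w2·Lw2 = 34·316 + 60·564 = 44584; w2·w2 = 34·34 + 60·60 = 4756
λ ≈ 44584/4756 = 9.37426

9.37426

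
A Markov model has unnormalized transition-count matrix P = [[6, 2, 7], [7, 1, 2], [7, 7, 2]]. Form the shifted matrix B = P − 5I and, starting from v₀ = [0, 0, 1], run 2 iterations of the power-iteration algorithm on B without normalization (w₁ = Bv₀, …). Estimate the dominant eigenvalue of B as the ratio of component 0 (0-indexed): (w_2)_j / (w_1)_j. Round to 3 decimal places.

-1.429

B = P − 5I has rows (1, 2, 7); (7, -4, 2); (7, 7, -3)
w1 = Bv₀ = (1·0 + 2·0 + 7·1; 7·0 + (-4)·0 + 2·1; 7·0 + 7·0 + (-3)·1) = (7, 2, -3)
w2 = Bw1 = (1·7 + 2·2 + 7·(-3); 7·7 + (-4)·2 + 2·(-3); 7·7 + 7·2 + (-3)·(-3)) = (-10, 35, 72)
Ratio: -10/7 = -1.429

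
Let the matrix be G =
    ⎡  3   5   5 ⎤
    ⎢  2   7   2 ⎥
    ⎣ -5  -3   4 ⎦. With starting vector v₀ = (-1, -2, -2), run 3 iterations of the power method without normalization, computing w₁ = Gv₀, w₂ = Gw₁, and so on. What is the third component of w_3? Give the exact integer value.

w1 = Gv₀ = (3·(-1) + 5·(-2) + 5·(-2); 2·(-1) + 7·(-2) + 2·(-2); (-5)·(-1) + (-3)·(-2) + 4·(-2)) = (-23, -20, 3)
w2 = Gw1 = (3·(-23) + 5·(-20) + 5·3; 2·(-23) + 7·(-20) + 2·3; (-5)·(-23) + (-3)·(-20) + 4·3) = (-154, -180, 187)
w3 = Gw2 = (-427, -1194, 2058)
The requested component of w3 is 2058.

2058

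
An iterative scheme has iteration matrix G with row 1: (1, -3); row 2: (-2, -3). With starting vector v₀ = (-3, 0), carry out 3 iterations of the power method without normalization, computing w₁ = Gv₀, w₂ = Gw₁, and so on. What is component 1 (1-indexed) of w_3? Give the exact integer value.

15

w1 = Gv₀ = (-3, 6)
w2 = Gw1 = (-21, -12)
w3 = Gw2 = (15, 78)
The requested component of w3 is 15.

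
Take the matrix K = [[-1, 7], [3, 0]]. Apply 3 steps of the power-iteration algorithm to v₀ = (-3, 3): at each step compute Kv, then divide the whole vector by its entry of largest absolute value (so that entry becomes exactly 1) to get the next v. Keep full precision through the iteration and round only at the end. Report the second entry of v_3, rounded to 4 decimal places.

-0.4416

Kv0 = (24.00000, -9.00000); divide by 24.00000 → v1 = (1.00000, -0.37500)
Kv1 = (-3.62500, 3.00000); divide by -3.62500 → v2 = (1.00000, -0.82759)
Kv2 = (-6.79310, 3.00000); divide by -6.79310 → v3 = (1.00000, -0.44162)
Requested entry of v3: -261/591 = -0.4416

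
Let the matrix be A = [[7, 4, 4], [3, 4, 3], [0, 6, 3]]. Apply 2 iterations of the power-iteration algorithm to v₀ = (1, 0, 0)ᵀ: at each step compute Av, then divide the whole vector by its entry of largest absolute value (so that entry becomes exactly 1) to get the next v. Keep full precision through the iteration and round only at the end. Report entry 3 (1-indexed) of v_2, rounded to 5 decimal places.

Av0 = (7.000000, 3.000000, 0.000000); divide by 7.000000 → v1 = (1.000000, 0.428571, 0.000000)
Av1 = (8.714286, 4.714286, 2.571429); divide by 8.714286 → v2 = (1.000000, 0.540984, 0.295082)
Requested entry of v2: 18/61 = 0.29508

0.29508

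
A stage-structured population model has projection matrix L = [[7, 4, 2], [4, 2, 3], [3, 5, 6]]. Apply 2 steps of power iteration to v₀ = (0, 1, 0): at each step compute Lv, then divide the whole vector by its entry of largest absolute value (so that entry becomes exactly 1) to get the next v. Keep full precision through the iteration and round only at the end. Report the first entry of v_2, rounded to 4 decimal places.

0.8846

Lv0 = (4.00000, 2.00000, 5.00000); divide by 5.00000 → v1 = (0.80000, 0.40000, 1.00000)
Lv1 = (9.20000, 7.00000, 10.40000); divide by 10.40000 → v2 = (0.88462, 0.67308, 1.00000)
Requested entry of v2: 46/52 = 0.8846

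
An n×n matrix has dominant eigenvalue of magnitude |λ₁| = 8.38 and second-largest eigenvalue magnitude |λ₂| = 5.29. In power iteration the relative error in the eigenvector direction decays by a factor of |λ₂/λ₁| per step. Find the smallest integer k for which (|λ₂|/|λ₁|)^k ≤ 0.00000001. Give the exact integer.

41

|λ₂/λ₁| = 5.29/8.38 = 0.63126
Need k ≥ ln(0.00000001) / ln(0.63126) = -18.4207 / -0.4600 ≈ 40.042
Smallest integer k satisfying the bound: 41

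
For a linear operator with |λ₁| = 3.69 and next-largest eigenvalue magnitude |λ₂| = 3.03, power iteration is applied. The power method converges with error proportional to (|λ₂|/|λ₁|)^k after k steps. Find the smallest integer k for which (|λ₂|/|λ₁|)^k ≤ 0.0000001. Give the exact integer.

|λ₂/λ₁| = 3.03/3.69 = 0.82114
Need k ≥ ln(0.0000001) / ln(0.82114) = -16.1181 / -0.1971 ≈ 81.791
Smallest integer k satisfying the bound: 82

82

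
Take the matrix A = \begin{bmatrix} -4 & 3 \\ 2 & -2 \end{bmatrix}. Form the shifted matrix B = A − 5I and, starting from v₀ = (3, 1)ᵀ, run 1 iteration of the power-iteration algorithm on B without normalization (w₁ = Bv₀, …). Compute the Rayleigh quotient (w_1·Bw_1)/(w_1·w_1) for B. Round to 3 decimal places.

B = A − 5I has rows (-9, 3); (2, -7)
w1 = Bv₀ = ((-9)·3 + 3·1; 2·3 + (-7)·1) = (-24, -1)
Bw1 = (213, -41)
w1·Bw1 = -5071; w1·w1 = 577; μ ≈ -5071/577 = -8.789

-8.789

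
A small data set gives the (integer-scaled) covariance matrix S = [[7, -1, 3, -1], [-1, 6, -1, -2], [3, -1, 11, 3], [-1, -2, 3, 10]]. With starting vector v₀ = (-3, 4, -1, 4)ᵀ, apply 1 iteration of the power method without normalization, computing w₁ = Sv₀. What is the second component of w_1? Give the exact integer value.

w1 = Sv₀ = (-32, 20, -12, 32)
The requested component of w1 is 20.

20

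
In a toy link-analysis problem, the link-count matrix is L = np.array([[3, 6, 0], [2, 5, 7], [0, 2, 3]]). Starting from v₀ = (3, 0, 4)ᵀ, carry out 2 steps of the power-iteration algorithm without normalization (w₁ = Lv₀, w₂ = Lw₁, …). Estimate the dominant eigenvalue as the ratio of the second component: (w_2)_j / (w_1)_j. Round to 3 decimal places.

λ ≈ 8.000

w1 = Lv₀ = (3·3 + 6·0 + 0·4; 2·3 + 5·0 + 7·4; 0·3 + 2·0 + 3·4) = (9, 34, 12)
w2 = Lw1 = (3·9 + 6·34 + 0·12; 2·9 + 5·34 + 7·12; 0·9 + 2·34 + 3·12) = (231, 272, 104)
Ratio at component: 272 / 34 = 8.000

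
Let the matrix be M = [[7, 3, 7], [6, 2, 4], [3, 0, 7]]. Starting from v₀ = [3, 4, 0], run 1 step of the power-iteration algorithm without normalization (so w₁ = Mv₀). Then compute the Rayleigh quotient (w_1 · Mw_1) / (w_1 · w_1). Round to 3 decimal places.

11.468

w1 = Mv₀ = (33, 26, 9)
Mw1 = (372, 286, 162)
w1·Mw1 = 33·372 + 26·286 + 9·162 = 21170; w1·w1 = 33·33 + 26·26 + 9·9 = 1846
λ ≈ 21170/1846 = 11.468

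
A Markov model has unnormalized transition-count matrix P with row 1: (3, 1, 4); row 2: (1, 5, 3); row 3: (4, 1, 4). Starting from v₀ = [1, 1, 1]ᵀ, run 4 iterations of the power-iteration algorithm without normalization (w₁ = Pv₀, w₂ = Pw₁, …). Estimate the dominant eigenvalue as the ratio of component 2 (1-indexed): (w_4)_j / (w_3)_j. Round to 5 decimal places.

8.69571

w1 = Pv₀ = (3·1 + 1·1 + 4·1; 1·1 + 5·1 + 3·1; 4·1 + 1·1 + 4·1) = (8, 9, 9)
w2 = Pw1 = (3·8 + 1·9 + 4·9; 1·8 + 5·9 + 3·9; 4·8 + 1·9 + 4·9) = (69, 80, 77)
w3 = Pw2 = (595, 700, 664)
w4 = Pw3 = (5141, 6087, 5736)
Ratio at component: 6087 / 700 = 8.69571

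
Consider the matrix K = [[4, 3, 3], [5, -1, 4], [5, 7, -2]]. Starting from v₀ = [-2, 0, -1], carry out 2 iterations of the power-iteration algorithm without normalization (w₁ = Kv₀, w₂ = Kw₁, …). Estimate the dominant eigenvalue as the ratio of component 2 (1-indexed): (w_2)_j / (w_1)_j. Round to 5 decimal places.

λ ≈ 5.21429

w1 = Kv₀ = (4·(-2) + 3·0 + 3·(-1); 5·(-2) + (-1)·0 + 4·(-1); 5·(-2) + 7·0 + (-2)·(-1)) = (-11, -14, -8)
w2 = Kw1 = (4·(-11) + 3·(-14) + 3·(-8); 5·(-11) + (-1)·(-14) + 4·(-8); 5·(-11) + 7·(-14) + (-2)·(-8)) = (-110, -73, -137)
Ratio at component: -73 / -14 = 5.21429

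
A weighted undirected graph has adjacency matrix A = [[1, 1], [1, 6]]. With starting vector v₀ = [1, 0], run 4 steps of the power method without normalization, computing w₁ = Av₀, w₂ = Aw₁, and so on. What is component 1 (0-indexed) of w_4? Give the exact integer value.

w1 = Av₀ = (1·1 + 1·0; 1·1 + 6·0) = (1, 1)
w2 = Aw1 = (1·1 + 1·1; 1·1 + 6·1) = (2, 7)
w3 = Aw2 = (9, 44)
w4 = Aw3 = (53, 273)
The requested component of w4 is 273.

273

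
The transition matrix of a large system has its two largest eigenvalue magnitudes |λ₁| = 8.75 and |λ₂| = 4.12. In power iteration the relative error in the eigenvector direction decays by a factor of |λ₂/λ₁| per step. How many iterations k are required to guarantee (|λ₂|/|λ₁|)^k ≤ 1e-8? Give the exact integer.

|λ₂/λ₁| = 4.12/8.75 = 0.47086
Need k ≥ ln(1e-8) / ln(0.47086) = -18.4207 / -0.7532 ≈ 24.457
Smallest integer k satisfying the bound: 25

25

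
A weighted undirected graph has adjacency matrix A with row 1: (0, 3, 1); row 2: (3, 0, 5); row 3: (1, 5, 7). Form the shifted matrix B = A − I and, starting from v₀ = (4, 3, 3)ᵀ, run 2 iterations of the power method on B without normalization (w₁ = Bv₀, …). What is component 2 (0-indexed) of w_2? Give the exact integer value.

B = A − I has rows (-1, 3, 1); (3, -1, 5); (1, 5, 6)
w1 = Bv₀ = ((-1)·4 + 3·3 + 1·3; 3·4 + (-1)·3 + 5·3; 1·4 + 5·3 + 6·3) = (8, 24, 37)
w2 = Bw1 = ((-1)·8 + 3·24 + 1·37; 3·8 + (-1)·24 + 5·37; 1·8 + 5·24 + 6·37) = (101, 185, 350)
Requested component of w2: 350

350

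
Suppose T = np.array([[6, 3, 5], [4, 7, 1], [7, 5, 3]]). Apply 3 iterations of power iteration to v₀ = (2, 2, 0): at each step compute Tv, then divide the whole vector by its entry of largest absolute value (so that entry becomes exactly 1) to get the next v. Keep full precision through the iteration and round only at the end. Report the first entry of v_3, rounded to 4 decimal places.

0.9579

Tv0 = (18.00000, 22.00000, 24.00000); divide by 24.00000 → v1 = (0.75000, 0.91667, 1.00000)
Tv1 = (12.25000, 10.41667, 12.83333); divide by 12.83333 → v2 = (0.95455, 0.81169, 1.00000)
Tv2 = (13.16234, 10.50000, 13.74026); divide by 13.74026 → v3 = (0.95794, 0.76418, 1.00000)
Requested entry of v3: 4054/4232 = 0.9579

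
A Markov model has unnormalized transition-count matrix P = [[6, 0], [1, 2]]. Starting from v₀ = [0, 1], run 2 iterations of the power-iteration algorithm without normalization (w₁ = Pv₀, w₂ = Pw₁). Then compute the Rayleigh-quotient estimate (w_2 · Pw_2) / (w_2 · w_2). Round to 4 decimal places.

2.0000

w1 = Pv₀ = (6·0 + 0·1; 1·0 + 2·1) = (0, 2)
w2 = Pw1 = (6·0 + 0·2; 1·0 + 2·2) = (0, 4)
Pw2 = (0, 8)
w2·Pw2 = 0·0 + 4·8 = 32; w2·w2 = 0·0 + 4·4 = 16
λ ≈ 32/16 = 2.0000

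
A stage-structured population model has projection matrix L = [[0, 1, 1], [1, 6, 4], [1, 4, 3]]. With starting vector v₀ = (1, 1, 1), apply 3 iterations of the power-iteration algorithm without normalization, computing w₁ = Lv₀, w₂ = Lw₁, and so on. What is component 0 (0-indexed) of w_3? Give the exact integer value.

w1 = Lv₀ = (0·1 + 1·1 + 1·1; 1·1 + 6·1 + 4·1; 1·1 + 4·1 + 3·1) = (2, 11, 8)
w2 = Lw1 = (0·2 + 1·11 + 1·8; 1·2 + 6·11 + 4·8; 1·2 + 4·11 + 3·8) = (19, 100, 70)
w3 = Lw2 = (170, 899, 629)
The requested component of w3 is 170.

170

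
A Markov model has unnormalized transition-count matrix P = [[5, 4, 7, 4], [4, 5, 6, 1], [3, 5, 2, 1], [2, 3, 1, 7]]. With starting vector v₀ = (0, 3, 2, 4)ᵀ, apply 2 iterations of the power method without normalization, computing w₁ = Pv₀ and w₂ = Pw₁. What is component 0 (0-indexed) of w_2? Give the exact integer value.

w1 = Pv₀ = (5·0 + 4·3 + 7·2 + 4·4; 4·0 + 5·3 + 6·2 + 1·4; 3·0 + 5·3 + 2·2 + 1·4; 2·0 + 3·3 + 1·2 + 7·4) = (42, 31, 23, 39)
w2 = Pw1 = (5·42 + 4·31 + 7·23 + 4·39; 4·42 + 5·31 + 6·23 + 1·39; 3·42 + 5·31 + 2·23 + 1·39; 2·42 + 3·31 + 1·23 + 7·39) = (651, 500, 366, 473)
The requested component of w2 is 651.

651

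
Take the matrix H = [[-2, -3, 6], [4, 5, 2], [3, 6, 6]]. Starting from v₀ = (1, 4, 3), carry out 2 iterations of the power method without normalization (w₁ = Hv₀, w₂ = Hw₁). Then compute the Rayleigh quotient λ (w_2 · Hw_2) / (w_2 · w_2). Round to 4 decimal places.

w1 = Hv₀ = ((-2)·1 + (-3)·4 + 6·3; 4·1 + 5·4 + 2·3; 3·1 + 6·4 + 6·3) = (4, 30, 45)
w2 = Hw1 = ((-2)·4 + (-3)·30 + 6·45; 4·4 + 5·30 + 2·45; 3·4 + 6·30 + 6·45) = (172, 256, 462)
Hw2 = (1660, 2892, 4824)
w2·Hw2 = 172·1660 + 256·2892 + 462·4824 = 3254560; w2·w2 = 172·172 + 256·256 + 462·462 = 308564
λ ≈ 3254560/308564 = 10.5474

10.5474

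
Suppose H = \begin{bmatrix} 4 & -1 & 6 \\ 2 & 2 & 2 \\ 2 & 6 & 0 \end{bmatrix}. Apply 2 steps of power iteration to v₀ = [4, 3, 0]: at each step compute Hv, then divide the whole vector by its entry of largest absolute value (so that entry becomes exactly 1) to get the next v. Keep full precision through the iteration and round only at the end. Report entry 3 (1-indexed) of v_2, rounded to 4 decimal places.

Hv0 = (13.00000, 14.00000, 26.00000); divide by 26.00000 → v1 = (0.50000, 0.53846, 1.00000)
Hv1 = (7.46154, 4.07692, 4.23077); divide by 7.46154 → v2 = (1.00000, 0.54639, 0.56701)
Requested entry of v2: 110/194 = 0.5670

0.5670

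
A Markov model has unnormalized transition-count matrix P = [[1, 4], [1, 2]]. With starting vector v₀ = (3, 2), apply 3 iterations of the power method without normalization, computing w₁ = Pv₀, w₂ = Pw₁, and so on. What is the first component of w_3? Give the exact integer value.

w1 = Pv₀ = (1·3 + 4·2; 1·3 + 2·2) = (11, 7)
w2 = Pw1 = (1·11 + 4·7; 1·11 + 2·7) = (39, 25)
w3 = Pw2 = (139, 89)
The requested component of w3 is 139.

139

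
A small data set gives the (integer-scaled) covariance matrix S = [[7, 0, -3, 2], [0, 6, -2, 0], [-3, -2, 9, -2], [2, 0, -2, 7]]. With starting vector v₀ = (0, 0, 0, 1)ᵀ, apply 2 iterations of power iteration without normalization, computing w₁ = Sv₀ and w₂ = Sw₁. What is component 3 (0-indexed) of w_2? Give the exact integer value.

w1 = Sv₀ = (7·0 + 0·0 + (-3)·0 + 2·1; 0·0 + 6·0 + (-2)·0 + 0·1; (-3)·0 + (-2)·0 + 9·0 + (-2)·1; 2·0 + 0·0 + (-2)·0 + 7·1) = (2, 0, -2, 7)
w2 = Sw1 = (7·2 + 0·0 + (-3)·(-2) + 2·7; 0·2 + 6·0 + (-2)·(-2) + 0·7; (-3)·2 + (-2)·0 + 9·(-2) + (-2)·7; 2·2 + 0·0 + (-2)·(-2) + 7·7) = (34, 4, -38, 57)
The requested component of w2 is 57.

57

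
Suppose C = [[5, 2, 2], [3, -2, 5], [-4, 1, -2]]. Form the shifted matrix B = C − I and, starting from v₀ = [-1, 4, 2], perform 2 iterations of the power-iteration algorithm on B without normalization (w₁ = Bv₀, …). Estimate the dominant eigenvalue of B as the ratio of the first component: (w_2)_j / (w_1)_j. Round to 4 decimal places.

3.2500

B = C − I has rows (4, 2, 2); (3, -3, 5); (-4, 1, -3)
w1 = Bv₀ = (4·(-1) + 2·4 + 2·2; 3·(-1) + (-3)·4 + 5·2; (-4)·(-1) + 1·4 + (-3)·2) = (8, -5, 2)
w2 = Bw1 = (4·8 + 2·(-5) + 2·2; 3·8 + (-3)·(-5) + 5·2; (-4)·8 + 1·(-5) + (-3)·2) = (26, 49, -43)
Ratio: 26/8 = 3.2500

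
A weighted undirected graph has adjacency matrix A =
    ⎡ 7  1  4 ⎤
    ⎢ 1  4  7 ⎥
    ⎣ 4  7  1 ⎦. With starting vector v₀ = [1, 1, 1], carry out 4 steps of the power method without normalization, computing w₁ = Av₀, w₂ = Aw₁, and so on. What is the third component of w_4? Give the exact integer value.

w1 = Av₀ = (12, 12, 12)
w2 = Aw1 = (144, 144, 144)
w3 = Aw2 = (1728, 1728, 1728)
w4 = Aw3 = (20736, 20736, 20736)
The requested component of w4 is 20736.

20736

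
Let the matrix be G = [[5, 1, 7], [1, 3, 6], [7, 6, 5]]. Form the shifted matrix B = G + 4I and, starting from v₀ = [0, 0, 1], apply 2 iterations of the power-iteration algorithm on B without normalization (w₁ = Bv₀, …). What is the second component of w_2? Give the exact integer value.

B = G + 4I has rows (9, 1, 7); (1, 7, 6); (7, 6, 9)
w1 = Bv₀ = (9·0 + 1·0 + 7·1; 1·0 + 7·0 + 6·1; 7·0 + 6·0 + 9·1) = (7, 6, 9)
w2 = Bw1 = (9·7 + 1·6 + 7·9; 1·7 + 7·6 + 6·9; 7·7 + 6·6 + 9·9) = (132, 103, 166)
Requested component of w2: 103

103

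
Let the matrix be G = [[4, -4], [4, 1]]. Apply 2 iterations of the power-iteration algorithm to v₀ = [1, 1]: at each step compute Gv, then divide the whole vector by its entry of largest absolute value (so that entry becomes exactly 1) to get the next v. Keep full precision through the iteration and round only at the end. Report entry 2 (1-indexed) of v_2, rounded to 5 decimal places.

Gv0 = (0.000000, 5.000000); divide by 5.000000 → v1 = (0.000000, 1.000000)
Gv1 = (-4.000000, 1.000000); divide by -4.000000 → v2 = (1.000000, -0.250000)
Requested entry of v2: 5/-20 = -0.25000

-0.25000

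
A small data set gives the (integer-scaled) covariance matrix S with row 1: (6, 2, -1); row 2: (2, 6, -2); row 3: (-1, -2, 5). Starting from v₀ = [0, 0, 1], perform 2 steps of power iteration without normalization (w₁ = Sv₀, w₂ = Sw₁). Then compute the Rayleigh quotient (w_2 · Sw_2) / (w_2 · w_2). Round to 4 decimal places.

8.5397

w1 = Sv₀ = (6·0 + 2·0 + (-1)·1; 2·0 + 6·0 + (-2)·1; (-1)·0 + (-2)·0 + 5·1) = (-1, -2, 5)
w2 = Sw1 = (6·(-1) + 2·(-2) + (-1)·5; 2·(-1) + 6·(-2) + (-2)·5; (-1)·(-1) + (-2)·(-2) + 5·5) = (-15, -24, 30)
Sw2 = (-168, -234, 213)
w2·Sw2 = (-15)·(-168) + (-24)·(-234) + 30·213 = 14526; w2·w2 = (-15)·(-15) + (-24)·(-24) + 30·30 = 1701
λ ≈ 14526/1701 = 8.5397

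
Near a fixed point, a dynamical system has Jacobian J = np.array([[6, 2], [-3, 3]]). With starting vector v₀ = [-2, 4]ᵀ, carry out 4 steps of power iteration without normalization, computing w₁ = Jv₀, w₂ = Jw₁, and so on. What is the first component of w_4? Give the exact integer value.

w1 = Jv₀ = (6·(-2) + 2·4; (-3)·(-2) + 3·4) = (-4, 18)
w2 = Jw1 = (6·(-4) + 2·18; (-3)·(-4) + 3·18) = (12, 66)
w3 = Jw2 = (204, 162)
w4 = Jw3 = (1548, -126)
The requested component of w4 is 1548.

1548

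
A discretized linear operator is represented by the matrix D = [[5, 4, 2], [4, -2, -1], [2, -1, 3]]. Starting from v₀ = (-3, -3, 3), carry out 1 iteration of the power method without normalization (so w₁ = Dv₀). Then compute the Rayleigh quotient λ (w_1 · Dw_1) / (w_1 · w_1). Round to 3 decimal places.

w1 = Dv₀ = (5·(-3) + 4·(-3) + 2·3; 4·(-3) + (-2)·(-3) + (-1)·3; 2·(-3) + (-1)·(-3) + 3·3) = (-21, -9, 6)
Dw1 = (-129, -72, -15)
w1·Dw1 = (-21)·(-129) + (-9)·(-72) + 6·(-15) = 3267; w1·w1 = (-21)·(-21) + (-9)·(-9) + 6·6 = 558
λ ≈ 3267/558 = 5.855

λ ≈ 5.855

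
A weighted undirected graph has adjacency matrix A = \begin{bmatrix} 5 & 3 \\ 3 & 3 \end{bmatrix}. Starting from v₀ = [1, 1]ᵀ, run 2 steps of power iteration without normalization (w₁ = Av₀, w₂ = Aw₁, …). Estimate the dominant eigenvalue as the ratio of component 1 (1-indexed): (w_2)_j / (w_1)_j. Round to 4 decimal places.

w1 = Av₀ = (5·1 + 3·1; 3·1 + 3·1) = (8, 6)
w2 = Aw1 = (5·8 + 3·6; 3·8 + 3·6) = (58, 42)
Ratio at component: 58 / 8 = 7.2500

7.2500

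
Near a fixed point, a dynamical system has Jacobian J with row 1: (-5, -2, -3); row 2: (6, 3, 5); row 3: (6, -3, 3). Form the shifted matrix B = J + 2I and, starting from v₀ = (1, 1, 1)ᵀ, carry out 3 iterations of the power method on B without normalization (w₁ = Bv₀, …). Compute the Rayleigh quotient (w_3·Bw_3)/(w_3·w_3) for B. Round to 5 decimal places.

μ ≈ 4.47525

B = J + 2I has rows (-3, -2, -3); (6, 5, 5); (6, -3, 5)
w1 = Bv₀ = ((-3)·1 + (-2)·1 + (-3)·1; 6·1 + 5·1 + 5·1; 6·1 + (-3)·1 + 5·1) = (-8, 16, 8)
w2 = Bw1 = ((-3)·(-8) + (-2)·16 + (-3)·8; 6·(-8) + 5·16 + 5·8; 6·(-8) + (-3)·16 + 5·8) = (-32, 72, -56)
w3 = Bw2 = (120, -112, -688)
Bw3 = (1928, -3280, -2384)
w3·Bw3 = 2238912; w3·w3 = 500288; μ ≈ 2238912/500288 = 4.47525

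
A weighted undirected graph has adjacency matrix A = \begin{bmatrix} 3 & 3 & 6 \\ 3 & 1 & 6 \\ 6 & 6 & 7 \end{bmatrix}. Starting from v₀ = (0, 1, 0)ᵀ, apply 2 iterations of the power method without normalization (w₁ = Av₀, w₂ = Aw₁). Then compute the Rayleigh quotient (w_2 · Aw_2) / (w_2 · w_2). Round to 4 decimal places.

λ ≈ 14.4959

w1 = Av₀ = (3·0 + 3·1 + 6·0; 3·0 + 1·1 + 6·0; 6·0 + 6·1 + 7·0) = (3, 1, 6)
w2 = Aw1 = (3·3 + 3·1 + 6·6; 3·3 + 1·1 + 6·6; 6·3 + 6·1 + 7·6) = (48, 46, 66)
Aw2 = (678, 586, 1026)
w2·Aw2 = 48·678 + 46·586 + 66·1026 = 127216; w2·w2 = 48·48 + 46·46 + 66·66 = 8776
λ ≈ 127216/8776 = 14.4959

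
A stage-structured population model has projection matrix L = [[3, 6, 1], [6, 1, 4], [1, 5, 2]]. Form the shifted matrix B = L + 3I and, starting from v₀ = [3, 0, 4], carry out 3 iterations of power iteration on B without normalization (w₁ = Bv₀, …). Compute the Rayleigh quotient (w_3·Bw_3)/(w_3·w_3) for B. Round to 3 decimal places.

B = L + 3I has rows (6, 6, 1); (6, 4, 4); (1, 5, 5)
w1 = Bv₀ = (22, 34, 23)
w2 = Bw1 = (359, 360, 307)
w3 = Bw2 = (4621, 4822, 3694)
Bw3 = (60352, 61790, 47201)
w3·Bw3 = 751198466; w3·w3 = 58250961; μ ≈ 751198466/58250961 = 12.896

12.896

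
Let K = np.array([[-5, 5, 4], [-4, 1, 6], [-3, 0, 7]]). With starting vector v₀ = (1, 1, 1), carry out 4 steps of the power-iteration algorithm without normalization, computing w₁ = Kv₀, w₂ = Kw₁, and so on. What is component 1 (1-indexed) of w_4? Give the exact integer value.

w1 = Kv₀ = ((-5)·1 + 5·1 + 4·1; (-4)·1 + 1·1 + 6·1; (-3)·1 + 0·1 + 7·1) = (4, 3, 4)
w2 = Kw1 = ((-5)·4 + 5·3 + 4·4; (-4)·4 + 1·3 + 6·4; (-3)·4 + 0·3 + 7·4) = (11, 11, 16)
w3 = Kw2 = (64, 63, 79)
w4 = Kw3 = (311, 281, 361)
The requested component of w4 is 311.

311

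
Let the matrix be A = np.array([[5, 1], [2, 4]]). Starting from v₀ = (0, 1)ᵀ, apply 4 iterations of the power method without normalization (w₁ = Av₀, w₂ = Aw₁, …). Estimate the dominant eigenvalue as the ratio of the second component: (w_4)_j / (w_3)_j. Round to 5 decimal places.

λ ≈ 5.40000

w1 = Av₀ = (5·0 + 1·1; 2·0 + 4·1) = (1, 4)
w2 = Aw1 = (5·1 + 1·4; 2·1 + 4·4) = (9, 18)
w3 = Aw2 = (63, 90)
w4 = Aw3 = (405, 486)
Ratio at component: 486 / 90 = 5.40000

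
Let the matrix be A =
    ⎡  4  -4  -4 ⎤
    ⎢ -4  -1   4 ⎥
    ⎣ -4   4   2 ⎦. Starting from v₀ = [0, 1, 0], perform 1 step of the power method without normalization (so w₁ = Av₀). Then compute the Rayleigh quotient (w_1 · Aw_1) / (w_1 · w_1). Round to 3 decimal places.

λ ≈ 4.818

w1 = Av₀ = (4·0 + (-4)·1 + (-4)·0; (-4)·0 + (-1)·1 + 4·0; (-4)·0 + 4·1 + 2·0) = (-4, -1, 4)
Aw1 = (-28, 33, 20)
w1·Aw1 = (-4)·(-28) + (-1)·33 + 4·20 = 159; w1·w1 = (-4)·(-4) + (-1)·(-1) + 4·4 = 33
λ ≈ 159/33 = 4.818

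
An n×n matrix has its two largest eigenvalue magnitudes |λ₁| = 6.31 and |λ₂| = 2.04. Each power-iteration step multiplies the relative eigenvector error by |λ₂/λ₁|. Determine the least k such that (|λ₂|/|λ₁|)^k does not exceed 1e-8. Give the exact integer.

17

|λ₂/λ₁| = 2.04/6.31 = 0.32330
Need k ≥ ln(1e-8) / ln(0.32330) = -18.4207 / -1.1292 ≈ 16.313
Smallest integer k satisfying the bound: 17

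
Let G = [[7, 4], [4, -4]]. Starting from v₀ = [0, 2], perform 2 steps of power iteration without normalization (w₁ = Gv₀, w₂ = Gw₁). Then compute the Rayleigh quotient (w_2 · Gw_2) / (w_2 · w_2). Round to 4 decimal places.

-0.0137

w1 = Gv₀ = (7·0 + 4·2; 4·0 + (-4)·2) = (8, -8)
w2 = Gw1 = (7·8 + 4·(-8); 4·8 + (-4)·(-8)) = (24, 64)
Gw2 = (424, -160)
w2·Gw2 = 24·424 + 64·(-160) = -64; w2·w2 = 24·24 + 64·64 = 4672
λ ≈ -64/4672 = -0.0137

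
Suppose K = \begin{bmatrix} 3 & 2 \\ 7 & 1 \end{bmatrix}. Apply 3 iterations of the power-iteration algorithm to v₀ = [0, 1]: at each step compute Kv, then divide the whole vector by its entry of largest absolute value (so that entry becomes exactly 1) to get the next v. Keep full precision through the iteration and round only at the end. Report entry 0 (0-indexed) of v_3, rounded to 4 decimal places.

Kv0 = (2.00000, 1.00000); divide by 2.00000 → v1 = (1.00000, 0.50000)
Kv1 = (4.00000, 7.50000); divide by 7.50000 → v2 = (0.53333, 1.00000)
Kv2 = (3.60000, 4.73333); divide by 4.73333 → v3 = (0.76056, 1.00000)
Requested entry of v3: 54/71 = 0.7606

0.7606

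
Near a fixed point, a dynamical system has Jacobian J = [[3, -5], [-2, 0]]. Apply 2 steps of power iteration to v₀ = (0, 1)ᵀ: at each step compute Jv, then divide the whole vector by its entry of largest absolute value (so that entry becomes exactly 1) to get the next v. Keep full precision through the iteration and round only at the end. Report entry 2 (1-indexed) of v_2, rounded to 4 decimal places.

Jv0 = (-5.00000, 0.00000); divide by -5.00000 → v1 = (1.00000, 0.00000)
Jv1 = (3.00000, -2.00000); divide by 3.00000 → v2 = (1.00000, -0.66667)
Requested entry of v2: 10/-15 = -0.6667

-0.6667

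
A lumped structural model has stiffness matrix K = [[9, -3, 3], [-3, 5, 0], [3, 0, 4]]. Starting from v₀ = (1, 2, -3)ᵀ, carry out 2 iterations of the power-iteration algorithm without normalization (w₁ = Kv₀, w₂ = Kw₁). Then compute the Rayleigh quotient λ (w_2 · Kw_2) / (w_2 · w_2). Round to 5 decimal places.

w1 = Kv₀ = (9·1 + (-3)·2 + 3·(-3); (-3)·1 + 5·2 + 0·(-3); 3·1 + 0·2 + 4·(-3)) = (-6, 7, -9)
w2 = Kw1 = (9·(-6) + (-3)·7 + 3·(-9); (-3)·(-6) + 5·7 + 0·(-9); 3·(-6) + 0·7 + 4·(-9)) = (-102, 53, -54)
Kw2 = (-1239, 571, -522)
w2·Kw2 = (-102)·(-1239) + 53·571 + (-54)·(-522) = 184829; w2·w2 = (-102)·(-102) + 53·53 + (-54)·(-54) = 16129
λ ≈ 184829/16129 = 11.45942

11.45942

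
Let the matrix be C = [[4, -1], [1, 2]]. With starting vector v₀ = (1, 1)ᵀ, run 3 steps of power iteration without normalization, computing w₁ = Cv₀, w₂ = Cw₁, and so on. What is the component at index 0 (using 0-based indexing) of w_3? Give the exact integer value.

w1 = Cv₀ = (3, 3)
w2 = Cw1 = (9, 9)
w3 = Cw2 = (27, 27)
The requested component of w3 is 27.

27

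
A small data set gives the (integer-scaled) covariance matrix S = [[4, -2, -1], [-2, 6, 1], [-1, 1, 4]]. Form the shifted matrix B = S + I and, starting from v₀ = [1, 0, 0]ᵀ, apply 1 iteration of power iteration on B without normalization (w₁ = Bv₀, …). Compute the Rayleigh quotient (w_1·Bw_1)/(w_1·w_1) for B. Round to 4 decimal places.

μ ≈ 7.0667

B = S + I has rows (5, -2, -1); (-2, 7, 1); (-1, 1, 5)
w1 = Bv₀ = (5·1 + (-2)·0 + (-1)·0; (-2)·1 + 7·0 + 1·0; (-1)·1 + 1·0 + 5·0) = (5, -2, -1)
Bw1 = (30, -25, -12)
w1·Bw1 = 212; w1·w1 = 30; μ ≈ 212/30 = 7.0667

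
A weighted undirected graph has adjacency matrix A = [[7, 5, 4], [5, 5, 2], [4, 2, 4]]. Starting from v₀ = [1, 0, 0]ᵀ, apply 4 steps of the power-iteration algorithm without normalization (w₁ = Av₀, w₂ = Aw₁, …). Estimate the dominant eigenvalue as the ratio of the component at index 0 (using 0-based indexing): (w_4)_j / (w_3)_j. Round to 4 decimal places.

w1 = Av₀ = (7·1 + 5·0 + 4·0; 5·1 + 5·0 + 2·0; 4·1 + 2·0 + 4·0) = (7, 5, 4)
w2 = Aw1 = (7·7 + 5·5 + 4·4; 5·7 + 5·5 + 2·4; 4·7 + 2·5 + 4·4) = (90, 68, 54)
w3 = Aw2 = (1186, 898, 712)
w4 = Aw3 = (15640, 11844, 9388)
Ratio at component: 15640 / 1186 = 13.1872

13.1872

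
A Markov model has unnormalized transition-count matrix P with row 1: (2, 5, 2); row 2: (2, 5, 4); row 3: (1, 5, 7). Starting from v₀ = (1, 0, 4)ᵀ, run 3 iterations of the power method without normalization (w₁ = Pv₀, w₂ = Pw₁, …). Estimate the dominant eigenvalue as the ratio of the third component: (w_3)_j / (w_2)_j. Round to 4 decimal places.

w1 = Pv₀ = (10, 18, 29)
w2 = Pw1 = (168, 226, 303)
w3 = Pw2 = (2072, 2678, 3419)
Ratio at component: 3419 / 303 = 11.2838

λ ≈ 11.2838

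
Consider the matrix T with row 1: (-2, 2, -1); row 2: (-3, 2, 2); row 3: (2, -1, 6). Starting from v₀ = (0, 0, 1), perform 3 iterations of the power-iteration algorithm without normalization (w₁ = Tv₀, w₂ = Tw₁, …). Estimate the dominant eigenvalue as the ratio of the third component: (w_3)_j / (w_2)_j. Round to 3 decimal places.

λ ≈ 5.406

w1 = Tv₀ = ((-2)·0 + 2·0 + (-1)·1; (-3)·0 + 2·0 + 2·1; 2·0 + (-1)·0 + 6·1) = (-1, 2, 6)
w2 = Tw1 = ((-2)·(-1) + 2·2 + (-1)·6; (-3)·(-1) + 2·2 + 2·6; 2·(-1) + (-1)·2 + 6·6) = (0, 19, 32)
w3 = Tw2 = (6, 102, 173)
Ratio at component: 173 / 32 = 5.406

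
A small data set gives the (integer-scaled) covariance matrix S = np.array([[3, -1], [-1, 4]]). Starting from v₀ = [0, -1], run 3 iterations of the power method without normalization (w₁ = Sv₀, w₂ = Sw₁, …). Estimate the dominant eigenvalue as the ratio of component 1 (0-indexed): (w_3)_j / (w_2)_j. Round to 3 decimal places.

w1 = Sv₀ = (3·0 + (-1)·(-1); (-1)·0 + 4·(-1)) = (1, -4)
w2 = Sw1 = (3·1 + (-1)·(-4); (-1)·1 + 4·(-4)) = (7, -17)
w3 = Sw2 = (38, -75)
Ratio at component: -75 / -17 = 4.412

4.412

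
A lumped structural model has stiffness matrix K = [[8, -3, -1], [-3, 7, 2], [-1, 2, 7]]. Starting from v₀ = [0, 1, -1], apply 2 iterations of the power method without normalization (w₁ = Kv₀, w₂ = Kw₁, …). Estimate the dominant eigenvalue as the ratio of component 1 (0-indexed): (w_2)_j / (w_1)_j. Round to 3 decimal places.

w1 = Kv₀ = (8·0 + (-3)·1 + (-1)·(-1); (-3)·0 + 7·1 + 2·(-1); (-1)·0 + 2·1 + 7·(-1)) = (-2, 5, -5)
w2 = Kw1 = (8·(-2) + (-3)·5 + (-1)·(-5); (-3)·(-2) + 7·5 + 2·(-5); (-1)·(-2) + 2·5 + 7·(-5)) = (-26, 31, -23)
Ratio at component: 31 / 5 = 6.200

6.200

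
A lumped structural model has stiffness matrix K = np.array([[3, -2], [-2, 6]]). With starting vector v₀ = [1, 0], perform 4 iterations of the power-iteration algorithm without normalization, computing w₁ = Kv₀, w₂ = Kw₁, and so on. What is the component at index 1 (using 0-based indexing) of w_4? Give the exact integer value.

w1 = Kv₀ = (3·1 + (-2)·0; (-2)·1 + 6·0) = (3, -2)
w2 = Kw1 = (3·3 + (-2)·(-2); (-2)·3 + 6·(-2)) = (13, -18)
w3 = Kw2 = (75, -134)
w4 = Kw3 = (493, -954)
The requested component of w4 is -954.

-954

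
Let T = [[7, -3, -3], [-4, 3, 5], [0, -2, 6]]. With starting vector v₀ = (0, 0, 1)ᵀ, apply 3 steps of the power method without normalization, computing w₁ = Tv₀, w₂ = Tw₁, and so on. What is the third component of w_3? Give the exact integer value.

42

w1 = Tv₀ = (7·0 + (-3)·0 + (-3)·1; (-4)·0 + 3·0 + 5·1; 0·0 + (-2)·0 + 6·1) = (-3, 5, 6)
w2 = Tw1 = (7·(-3) + (-3)·5 + (-3)·6; (-4)·(-3) + 3·5 + 5·6; 0·(-3) + (-2)·5 + 6·6) = (-54, 57, 26)
w3 = Tw2 = (-627, 517, 42)
The requested component of w3 is 42.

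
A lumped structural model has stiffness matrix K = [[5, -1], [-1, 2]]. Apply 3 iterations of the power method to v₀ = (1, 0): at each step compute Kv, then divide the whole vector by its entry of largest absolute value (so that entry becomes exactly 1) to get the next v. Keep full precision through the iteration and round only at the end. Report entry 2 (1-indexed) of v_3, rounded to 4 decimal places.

-0.2920

Kv0 = (5.00000, -1.00000); divide by 5.00000 → v1 = (1.00000, -0.20000)
Kv1 = (5.20000, -1.40000); divide by 5.20000 → v2 = (1.00000, -0.26923)
Kv2 = (5.26923, -1.53846); divide by 5.26923 → v3 = (1.00000, -0.29197)
Requested entry of v3: -40/137 = -0.2920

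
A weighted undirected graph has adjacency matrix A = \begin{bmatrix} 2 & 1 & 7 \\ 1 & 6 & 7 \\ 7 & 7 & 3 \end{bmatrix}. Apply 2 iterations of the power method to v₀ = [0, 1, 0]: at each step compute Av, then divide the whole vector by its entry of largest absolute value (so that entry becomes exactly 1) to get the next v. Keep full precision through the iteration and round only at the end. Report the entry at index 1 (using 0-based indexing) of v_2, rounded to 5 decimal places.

1.00000

Av0 = (1.000000, 6.000000, 7.000000); divide by 7.000000 → v1 = (0.142857, 0.857143, 1.000000)
Av1 = (8.142857, 12.285714, 10.000000); divide by 12.285714 → v2 = (0.662791, 1.000000, 0.813953)
Requested entry of v2: 86/86 = 1.00000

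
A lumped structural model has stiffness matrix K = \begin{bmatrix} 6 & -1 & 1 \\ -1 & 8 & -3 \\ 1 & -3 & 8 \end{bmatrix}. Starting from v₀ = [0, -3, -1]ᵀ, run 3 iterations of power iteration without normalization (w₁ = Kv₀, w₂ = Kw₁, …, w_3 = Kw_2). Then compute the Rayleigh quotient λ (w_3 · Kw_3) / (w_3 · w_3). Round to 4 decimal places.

w1 = Kv₀ = (2, -21, 1)
w2 = Kw1 = (34, -173, 73)
w3 = Kw2 = (450, -1637, 1137)
Kw3 = (5474, -16957, 14457)
w3·Kw3 = 450·5474 + (-1637)·(-16957) + 1137·14457 = 46659518; w3·w3 = 450·450 + (-1637)·(-1637) + 1137·1137 = 4175038
λ ≈ 46659518/4175038 = 11.1758

λ ≈ 11.1758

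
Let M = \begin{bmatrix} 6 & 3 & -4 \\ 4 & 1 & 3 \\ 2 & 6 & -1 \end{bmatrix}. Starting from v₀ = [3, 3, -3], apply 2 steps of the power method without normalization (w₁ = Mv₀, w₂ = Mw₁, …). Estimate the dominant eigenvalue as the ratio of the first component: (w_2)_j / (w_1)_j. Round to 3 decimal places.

w1 = Mv₀ = (6·3 + 3·3 + (-4)·(-3); 4·3 + 1·3 + 3·(-3); 2·3 + 6·3 + (-1)·(-3)) = (39, 6, 27)
w2 = Mw1 = (6·39 + 3·6 + (-4)·27; 4·39 + 1·6 + 3·27; 2·39 + 6·6 + (-1)·27) = (144, 243, 87)
Ratio at component: 144 / 39 = 3.692

3.692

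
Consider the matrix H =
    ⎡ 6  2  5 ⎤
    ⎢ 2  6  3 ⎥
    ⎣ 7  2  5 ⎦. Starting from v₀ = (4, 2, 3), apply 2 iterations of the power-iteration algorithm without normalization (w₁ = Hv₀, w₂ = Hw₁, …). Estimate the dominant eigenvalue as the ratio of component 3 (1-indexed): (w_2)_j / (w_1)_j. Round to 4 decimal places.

w1 = Hv₀ = (6·4 + 2·2 + 5·3; 2·4 + 6·2 + 3·3; 7·4 + 2·2 + 5·3) = (43, 29, 47)
w2 = Hw1 = (6·43 + 2·29 + 5·47; 2·43 + 6·29 + 3·47; 7·43 + 2·29 + 5·47) = (551, 401, 594)
Ratio at component: 594 / 47 = 12.6383

12.6383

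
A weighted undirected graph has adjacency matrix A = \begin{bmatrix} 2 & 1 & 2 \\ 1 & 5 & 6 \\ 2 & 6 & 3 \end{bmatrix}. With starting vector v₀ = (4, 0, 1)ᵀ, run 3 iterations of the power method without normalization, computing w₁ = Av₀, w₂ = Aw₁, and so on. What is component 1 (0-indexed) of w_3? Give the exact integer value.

1360

w1 = Av₀ = (10, 10, 11)
w2 = Aw1 = (52, 126, 113)
w3 = Aw2 = (456, 1360, 1199)
The requested component of w3 is 1360.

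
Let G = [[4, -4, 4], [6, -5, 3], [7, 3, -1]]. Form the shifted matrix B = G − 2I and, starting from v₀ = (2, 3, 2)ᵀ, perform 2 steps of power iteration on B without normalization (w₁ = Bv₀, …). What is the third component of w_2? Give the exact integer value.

B = G − 2I has rows (2, -4, 4); (6, -7, 3); (7, 3, -3)
w1 = Bv₀ = (2·2 + (-4)·3 + 4·2; 6·2 + (-7)·3 + 3·2; 7·2 + 3·3 + (-3)·2) = (0, -3, 17)
w2 = Bw1 = (2·0 + (-4)·(-3) + 4·17; 6·0 + (-7)·(-3) + 3·17; 7·0 + 3·(-3) + (-3)·17) = (80, 72, -60)
Requested component of w2: -60

-60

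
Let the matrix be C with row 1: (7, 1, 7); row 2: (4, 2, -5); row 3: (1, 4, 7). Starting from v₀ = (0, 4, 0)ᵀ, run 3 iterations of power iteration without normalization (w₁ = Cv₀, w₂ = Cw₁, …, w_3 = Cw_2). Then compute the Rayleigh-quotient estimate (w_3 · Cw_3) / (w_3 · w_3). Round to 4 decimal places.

w1 = Cv₀ = (4, 8, 16)
w2 = Cw1 = (148, -48, 148)
w3 = Cw2 = (2024, -244, 992)
Cw3 = (20868, 2648, 7992)
w3·Cw3 = 2024·20868 + (-244)·2648 + 992·7992 = 49518784; w3·w3 = 2024·2024 + (-244)·(-244) + 992·992 = 5140176
λ ≈ 49518784/5140176 = 9.6337

9.6337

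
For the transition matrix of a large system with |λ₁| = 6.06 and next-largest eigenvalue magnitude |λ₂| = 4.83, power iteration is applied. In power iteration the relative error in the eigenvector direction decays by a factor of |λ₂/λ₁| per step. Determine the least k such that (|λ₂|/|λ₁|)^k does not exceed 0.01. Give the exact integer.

|λ₂/λ₁| = 4.83/6.06 = 0.79703
Need k ≥ ln(0.01) / ln(0.79703) = -4.6052 / -0.2269 ≈ 20.299
Smallest integer k satisfying the bound: 21

21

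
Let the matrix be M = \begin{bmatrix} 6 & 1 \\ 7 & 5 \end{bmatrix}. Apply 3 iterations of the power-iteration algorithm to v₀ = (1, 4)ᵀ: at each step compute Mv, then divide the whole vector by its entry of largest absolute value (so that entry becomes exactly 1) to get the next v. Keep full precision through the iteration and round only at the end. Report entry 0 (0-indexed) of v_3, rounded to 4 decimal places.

0.4449

Mv0 = (10.00000, 27.00000); divide by 27.00000 → v1 = (0.37037, 1.00000)
Mv1 = (3.22222, 7.59259); divide by 7.59259 → v2 = (0.42439, 1.00000)
Mv2 = (3.54634, 7.97073); divide by 7.97073 → v3 = (0.44492, 1.00000)
Requested entry of v3: 727/1634 = 0.4449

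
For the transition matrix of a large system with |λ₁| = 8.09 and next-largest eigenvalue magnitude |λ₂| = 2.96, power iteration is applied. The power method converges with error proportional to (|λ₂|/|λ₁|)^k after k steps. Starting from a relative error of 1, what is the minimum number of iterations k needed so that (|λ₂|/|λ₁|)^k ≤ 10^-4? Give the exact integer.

10

|λ₂/λ₁| = 2.96/8.09 = 0.36588
Need k ≥ ln(10^-4) / ln(0.36588) = -9.2103 / -1.0054 ≈ 9.161
Smallest integer k satisfying the bound: 10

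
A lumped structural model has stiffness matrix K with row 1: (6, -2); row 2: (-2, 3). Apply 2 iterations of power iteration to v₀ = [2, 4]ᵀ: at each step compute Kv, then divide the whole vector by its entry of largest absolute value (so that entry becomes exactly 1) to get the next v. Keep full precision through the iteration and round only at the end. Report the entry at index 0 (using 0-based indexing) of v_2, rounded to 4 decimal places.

Kv0 = (4.00000, 8.00000); divide by 8.00000 → v1 = (0.50000, 1.00000)
Kv1 = (1.00000, 2.00000); divide by 2.00000 → v2 = (0.50000, 1.00000)
Requested entry of v2: 8/16 = 0.5000

0.5000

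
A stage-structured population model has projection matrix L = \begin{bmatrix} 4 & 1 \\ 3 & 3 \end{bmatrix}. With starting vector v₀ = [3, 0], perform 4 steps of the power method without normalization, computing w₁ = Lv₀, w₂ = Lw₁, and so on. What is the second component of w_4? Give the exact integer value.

w1 = Lv₀ = (4·3 + 1·0; 3·3 + 3·0) = (12, 9)
w2 = Lw1 = (4·12 + 1·9; 3·12 + 3·9) = (57, 63)
w3 = Lw2 = (291, 360)
w4 = Lw3 = (1524, 1953)
The requested component of w4 is 1953.

1953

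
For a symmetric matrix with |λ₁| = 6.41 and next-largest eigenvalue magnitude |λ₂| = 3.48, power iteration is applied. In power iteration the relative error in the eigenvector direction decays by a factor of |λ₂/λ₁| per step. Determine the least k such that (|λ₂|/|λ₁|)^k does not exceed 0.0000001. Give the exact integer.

27

|λ₂/λ₁| = 3.48/6.41 = 0.54290
Need k ≥ ln(0.0000001) / ln(0.54290) = -16.1181 / -0.6108 ≈ 26.387
Smallest integer k satisfying the bound: 27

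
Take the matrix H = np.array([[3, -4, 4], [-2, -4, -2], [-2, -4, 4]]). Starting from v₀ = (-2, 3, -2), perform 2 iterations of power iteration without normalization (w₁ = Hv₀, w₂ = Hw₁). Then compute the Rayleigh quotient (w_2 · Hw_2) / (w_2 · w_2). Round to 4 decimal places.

3.0853

w1 = Hv₀ = (3·(-2) + (-4)·3 + 4·(-2); (-2)·(-2) + (-4)·3 + (-2)·(-2); (-2)·(-2) + (-4)·3 + 4·(-2)) = (-26, -4, -16)
w2 = Hw1 = (3·(-26) + (-4)·(-4) + 4·(-16); (-2)·(-26) + (-4)·(-4) + (-2)·(-16); (-2)·(-26) + (-4)·(-4) + 4·(-16)) = (-126, 100, 4)
Hw2 = (-762, -156, -132)
w2·Hw2 = (-126)·(-762) + 100·(-156) + 4·(-132) = 79884; w2·w2 = (-126)·(-126) + 100·100 + 4·4 = 25892
λ ≈ 79884/25892 = 3.0853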